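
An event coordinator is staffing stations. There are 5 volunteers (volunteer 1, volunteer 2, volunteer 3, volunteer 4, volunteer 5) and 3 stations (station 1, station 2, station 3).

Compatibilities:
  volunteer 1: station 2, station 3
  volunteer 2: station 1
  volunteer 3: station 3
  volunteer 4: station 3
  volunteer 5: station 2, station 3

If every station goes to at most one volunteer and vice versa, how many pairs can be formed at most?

For example, pair volunteer 1–station 2, volunteer 2–station 1, volunteer 3–station 3.
The set {volunteer 1, volunteer 3, volunteer 4, volunteer 5} has only 2 neighbours ({station 2, station 3}), so by Hall's theorem at most 3 of the 5 volunteers can be matched.

3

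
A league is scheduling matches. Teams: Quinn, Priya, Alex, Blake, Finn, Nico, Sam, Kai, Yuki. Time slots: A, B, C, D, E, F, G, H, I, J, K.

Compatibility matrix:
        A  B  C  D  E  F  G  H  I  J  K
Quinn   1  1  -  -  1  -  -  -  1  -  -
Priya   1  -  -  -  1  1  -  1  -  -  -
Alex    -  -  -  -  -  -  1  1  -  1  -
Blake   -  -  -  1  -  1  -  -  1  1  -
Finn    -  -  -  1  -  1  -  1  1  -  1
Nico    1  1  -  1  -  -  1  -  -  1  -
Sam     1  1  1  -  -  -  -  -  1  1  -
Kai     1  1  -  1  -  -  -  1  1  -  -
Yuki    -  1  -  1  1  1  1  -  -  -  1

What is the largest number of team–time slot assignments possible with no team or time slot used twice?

For example, pair Quinn–I, Priya–E, Alex–H, Blake–D, Finn–K, Nico–J, Sam–A, Kai–B, Yuki–G.
This saturates every team, so 9 is the maximum.

9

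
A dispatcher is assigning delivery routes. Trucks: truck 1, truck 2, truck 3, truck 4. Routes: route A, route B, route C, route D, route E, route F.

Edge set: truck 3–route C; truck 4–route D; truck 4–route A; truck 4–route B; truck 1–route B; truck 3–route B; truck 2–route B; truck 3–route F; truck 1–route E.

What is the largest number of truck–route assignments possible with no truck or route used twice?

4

A valid assignment of size 4: truck 1–route E, truck 2–route B, truck 3–route F, truck 4–route D.
All 4 trucks are matched, so no larger matching exists.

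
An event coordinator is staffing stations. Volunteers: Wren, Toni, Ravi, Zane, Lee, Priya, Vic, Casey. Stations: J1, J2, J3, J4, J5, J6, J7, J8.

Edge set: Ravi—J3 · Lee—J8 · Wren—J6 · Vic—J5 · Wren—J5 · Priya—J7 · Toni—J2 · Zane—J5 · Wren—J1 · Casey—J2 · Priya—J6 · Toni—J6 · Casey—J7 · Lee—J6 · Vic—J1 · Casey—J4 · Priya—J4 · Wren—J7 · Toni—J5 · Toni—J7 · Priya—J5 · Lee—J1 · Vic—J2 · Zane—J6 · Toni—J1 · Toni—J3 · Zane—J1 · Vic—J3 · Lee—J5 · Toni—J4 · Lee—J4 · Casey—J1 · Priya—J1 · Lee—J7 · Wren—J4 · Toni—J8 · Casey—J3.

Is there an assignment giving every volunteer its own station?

Yes

For example, pair Wren-J4, Toni-J6, Ravi-J3, Zane-J5, Lee-J8, Priya-J7, Vic-J1, Casey-J2.
All 8 volunteers are covered.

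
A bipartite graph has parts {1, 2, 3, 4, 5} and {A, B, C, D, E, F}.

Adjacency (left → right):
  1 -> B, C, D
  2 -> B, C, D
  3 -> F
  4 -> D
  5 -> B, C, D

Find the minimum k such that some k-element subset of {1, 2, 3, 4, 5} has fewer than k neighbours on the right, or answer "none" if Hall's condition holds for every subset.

Take S = {1, 2, 4, 5}. Its neighbourhood is {B, C, D}, so |N(S)| = 3 < |S| = 4.
Every subset of size less than 4 has at least as many neighbours as members, so 4 is the minimum.

4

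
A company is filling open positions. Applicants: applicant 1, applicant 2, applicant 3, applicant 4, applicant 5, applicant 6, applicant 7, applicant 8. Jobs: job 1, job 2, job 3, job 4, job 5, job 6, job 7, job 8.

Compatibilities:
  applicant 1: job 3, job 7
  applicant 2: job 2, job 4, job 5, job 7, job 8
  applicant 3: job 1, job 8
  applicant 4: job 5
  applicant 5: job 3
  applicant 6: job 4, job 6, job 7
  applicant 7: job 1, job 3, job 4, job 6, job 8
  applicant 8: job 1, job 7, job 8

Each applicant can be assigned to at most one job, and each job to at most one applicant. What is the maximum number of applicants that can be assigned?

8

One maximum matching: applicant 1-job 7, applicant 2-job 2, applicant 3-job 8, applicant 4-job 5, applicant 5-job 3, applicant 6-job 6, applicant 7-job 4, applicant 8-job 1.
This saturates every applicant, so 8 is the maximum.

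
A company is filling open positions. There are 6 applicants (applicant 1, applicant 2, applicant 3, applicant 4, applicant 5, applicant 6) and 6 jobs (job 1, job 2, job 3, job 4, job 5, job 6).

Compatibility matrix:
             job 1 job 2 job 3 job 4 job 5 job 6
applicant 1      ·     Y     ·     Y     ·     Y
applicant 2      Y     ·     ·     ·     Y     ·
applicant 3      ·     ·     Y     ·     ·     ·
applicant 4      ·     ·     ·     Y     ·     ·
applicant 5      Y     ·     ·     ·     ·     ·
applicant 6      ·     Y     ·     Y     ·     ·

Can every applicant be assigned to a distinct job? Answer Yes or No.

Yes

For example, pair applicant 1–job 6, applicant 2–job 5, applicant 3–job 3, applicant 4–job 4, applicant 5–job 1, applicant 6–job 2.
All 6 applicants are covered.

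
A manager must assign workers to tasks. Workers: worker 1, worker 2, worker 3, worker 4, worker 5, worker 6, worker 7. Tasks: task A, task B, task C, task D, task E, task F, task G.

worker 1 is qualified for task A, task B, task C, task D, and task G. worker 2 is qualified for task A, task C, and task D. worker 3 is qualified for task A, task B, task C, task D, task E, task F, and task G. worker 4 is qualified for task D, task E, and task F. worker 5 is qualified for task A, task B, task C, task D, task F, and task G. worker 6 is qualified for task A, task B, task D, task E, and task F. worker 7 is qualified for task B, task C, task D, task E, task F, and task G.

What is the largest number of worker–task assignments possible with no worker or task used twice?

7

One maximum matching: worker 1-task B, worker 2-task C, worker 3-task G, worker 4-task E, worker 5-task A, worker 6-task D, worker 7-task F.
This saturates every worker, so 7 is the maximum.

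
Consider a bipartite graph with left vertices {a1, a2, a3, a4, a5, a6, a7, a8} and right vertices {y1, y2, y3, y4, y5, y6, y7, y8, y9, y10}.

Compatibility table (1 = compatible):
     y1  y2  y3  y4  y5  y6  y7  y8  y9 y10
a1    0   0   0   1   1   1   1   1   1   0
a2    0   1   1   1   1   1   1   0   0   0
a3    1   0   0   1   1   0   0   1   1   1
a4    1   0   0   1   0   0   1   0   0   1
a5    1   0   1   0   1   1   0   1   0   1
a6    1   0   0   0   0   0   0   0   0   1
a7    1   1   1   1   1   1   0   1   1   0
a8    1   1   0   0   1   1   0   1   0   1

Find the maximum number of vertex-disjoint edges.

8

For example, pair a1–y9, a2–y7, a3–y5, a4–y1, a5–y3, a6–y10, a7–y4, a8–y6.
This saturates every left vertex, so 8 is the maximum.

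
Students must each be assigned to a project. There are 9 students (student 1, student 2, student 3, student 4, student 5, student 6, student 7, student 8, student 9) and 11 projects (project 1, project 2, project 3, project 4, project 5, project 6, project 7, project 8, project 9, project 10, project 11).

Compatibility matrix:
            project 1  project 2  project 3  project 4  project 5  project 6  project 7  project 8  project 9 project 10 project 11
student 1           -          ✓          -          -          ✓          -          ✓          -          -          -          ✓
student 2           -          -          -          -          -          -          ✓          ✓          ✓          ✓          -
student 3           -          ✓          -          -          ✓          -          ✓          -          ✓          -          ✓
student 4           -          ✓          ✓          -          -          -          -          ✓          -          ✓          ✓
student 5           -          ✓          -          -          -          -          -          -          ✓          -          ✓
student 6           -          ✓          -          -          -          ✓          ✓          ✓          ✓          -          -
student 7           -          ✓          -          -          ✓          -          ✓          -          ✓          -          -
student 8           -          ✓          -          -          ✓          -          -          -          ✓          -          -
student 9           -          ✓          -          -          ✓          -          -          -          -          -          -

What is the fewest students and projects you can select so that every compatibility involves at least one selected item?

A maximum matching has 8 edges (e.g. student 1–project 5, student 2–project 10, student 3–project 2, student 4–project 3, student 5–project 11, student 6–project 6, student 7–project 7, student 8–project 9).
By König's theorem the minimum vertex cover has the same size. One such cover is {student 2, student 4, student 6, project 2, project 5, project 7, project 9, project 11}.

8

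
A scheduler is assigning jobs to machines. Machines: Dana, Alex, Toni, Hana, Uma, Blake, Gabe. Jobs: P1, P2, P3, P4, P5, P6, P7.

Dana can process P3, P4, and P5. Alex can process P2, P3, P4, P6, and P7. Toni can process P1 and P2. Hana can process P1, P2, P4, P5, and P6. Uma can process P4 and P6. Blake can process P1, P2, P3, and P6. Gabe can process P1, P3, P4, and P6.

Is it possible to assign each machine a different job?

Yes

A valid assignment of size 7: Dana-P3, Alex-P7, Toni-P2, Hana-P5, Uma-P4, Blake-P6, Gabe-P1.
Every machine is matched, so this is a perfect matching.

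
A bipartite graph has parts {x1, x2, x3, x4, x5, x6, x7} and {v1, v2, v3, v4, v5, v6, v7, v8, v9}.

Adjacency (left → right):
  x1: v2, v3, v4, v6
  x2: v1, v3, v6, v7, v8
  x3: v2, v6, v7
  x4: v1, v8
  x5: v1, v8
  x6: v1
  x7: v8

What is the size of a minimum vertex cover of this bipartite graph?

A maximum matching has 5 edges (e.g. x1–v6, x2–v3, x3–v2, x4–v8, x5–v1).
By König's theorem the minimum vertex cover has the same size. One such cover is {x1, x2, x3, v1, v8}.

5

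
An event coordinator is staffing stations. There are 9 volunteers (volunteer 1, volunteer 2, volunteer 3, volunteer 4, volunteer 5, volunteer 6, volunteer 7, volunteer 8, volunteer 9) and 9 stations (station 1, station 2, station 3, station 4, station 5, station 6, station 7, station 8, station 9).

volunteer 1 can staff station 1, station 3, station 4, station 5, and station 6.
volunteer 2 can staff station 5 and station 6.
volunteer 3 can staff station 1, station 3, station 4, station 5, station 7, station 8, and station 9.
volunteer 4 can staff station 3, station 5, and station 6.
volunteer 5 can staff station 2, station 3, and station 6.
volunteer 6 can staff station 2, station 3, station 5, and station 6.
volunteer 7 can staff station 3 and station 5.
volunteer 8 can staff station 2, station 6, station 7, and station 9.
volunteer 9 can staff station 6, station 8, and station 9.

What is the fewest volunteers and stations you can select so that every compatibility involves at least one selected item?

{volunteer 1, volunteer 3, volunteer 8, volunteer 9, station 2, station 3, station 5, station 6} is a vertex cover of size 8: every edge has an endpoint in this set.
No smaller cover exists because volunteer 1–station 1, volunteer 2–station 6, volunteer 3–station 7, volunteer 4–station 5, volunteer 5–station 3, volunteer 6–station 2, volunteer 8–station 9, volunteer 9–station 8 is a matching of size 8, and a cover must include an endpoint of each of these disjoint edges (König's theorem).

8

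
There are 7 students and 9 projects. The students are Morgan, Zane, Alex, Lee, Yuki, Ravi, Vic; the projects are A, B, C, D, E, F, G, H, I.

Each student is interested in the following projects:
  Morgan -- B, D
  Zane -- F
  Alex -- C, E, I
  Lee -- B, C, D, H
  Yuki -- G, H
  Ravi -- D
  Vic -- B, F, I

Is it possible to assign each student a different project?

For example, pair Morgan-B, Zane-F, Alex-E, Lee-C, Yuki-G, Ravi-D, Vic-I.
Every student is matched, so this matching saturates all of them.

Yes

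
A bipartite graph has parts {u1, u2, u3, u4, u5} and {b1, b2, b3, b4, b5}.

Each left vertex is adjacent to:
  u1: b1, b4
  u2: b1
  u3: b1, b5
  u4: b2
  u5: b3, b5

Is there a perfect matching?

Yes

For example, pair u1–b4, u2–b1, u3–b5, u4–b2, u5–b3.
Every left vertex is matched, so this is a perfect matching.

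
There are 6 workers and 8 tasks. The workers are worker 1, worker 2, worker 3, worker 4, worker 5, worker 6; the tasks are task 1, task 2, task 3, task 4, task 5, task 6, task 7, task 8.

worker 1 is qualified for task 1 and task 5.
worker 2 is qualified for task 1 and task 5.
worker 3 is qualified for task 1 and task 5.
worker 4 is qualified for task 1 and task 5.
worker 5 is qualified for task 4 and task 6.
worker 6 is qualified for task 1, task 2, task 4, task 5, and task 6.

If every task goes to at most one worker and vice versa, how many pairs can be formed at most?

4

For example, pair worker 1→task 5, worker 2→task 1, worker 5→task 6, worker 6→task 4.
The set {worker 1, worker 2, worker 3, worker 4} has only 2 neighbours ({task 1, task 5}), so by Hall's theorem at most 4 of the 6 workers can be matched.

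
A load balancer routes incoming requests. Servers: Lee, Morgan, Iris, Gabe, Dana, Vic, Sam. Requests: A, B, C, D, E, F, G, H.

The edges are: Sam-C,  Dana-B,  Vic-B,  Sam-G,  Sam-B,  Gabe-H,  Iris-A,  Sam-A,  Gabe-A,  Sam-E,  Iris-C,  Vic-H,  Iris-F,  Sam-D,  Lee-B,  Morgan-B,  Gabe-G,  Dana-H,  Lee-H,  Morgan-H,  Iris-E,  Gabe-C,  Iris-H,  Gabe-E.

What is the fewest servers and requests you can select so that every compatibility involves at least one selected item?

{Iris, Gabe, Sam, B, H} is a vertex cover of size 5: every edge has an endpoint in this set.
No smaller cover exists because Lee–H, Morgan–B, Iris–E, Gabe–A, Sam–G is a matching of size 5, and a cover must include an endpoint of each of these disjoint edges (König's theorem).

5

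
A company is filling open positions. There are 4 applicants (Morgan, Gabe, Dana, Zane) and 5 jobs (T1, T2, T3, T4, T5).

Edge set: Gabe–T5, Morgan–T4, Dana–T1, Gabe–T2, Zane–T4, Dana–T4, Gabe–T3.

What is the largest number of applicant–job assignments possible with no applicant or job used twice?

3

For example, pair Morgan→T4, Gabe→T5, Dana→T1.
The set {Morgan, Zane} has only 1 neighbour ({T4}), so by Hall's theorem at most 3 of the 4 applicants can be matched.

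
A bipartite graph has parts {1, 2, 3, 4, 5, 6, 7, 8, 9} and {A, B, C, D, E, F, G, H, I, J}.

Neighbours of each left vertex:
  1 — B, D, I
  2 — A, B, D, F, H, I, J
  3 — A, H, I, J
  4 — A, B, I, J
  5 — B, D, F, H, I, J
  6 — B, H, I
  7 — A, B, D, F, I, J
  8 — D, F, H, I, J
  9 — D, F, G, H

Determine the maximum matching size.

8

For example, pair 1–D, 2–A, 3–I, 4–B, 5–F, 6–H, 7–J, 9–G.
The set {1, 2, 3, 4, 5, 6, 7, 8} has only 7 neighbours ({A, B, D, F, H, I, J}), so by Hall's theorem at most 8 of the 9 left vertices can be matched.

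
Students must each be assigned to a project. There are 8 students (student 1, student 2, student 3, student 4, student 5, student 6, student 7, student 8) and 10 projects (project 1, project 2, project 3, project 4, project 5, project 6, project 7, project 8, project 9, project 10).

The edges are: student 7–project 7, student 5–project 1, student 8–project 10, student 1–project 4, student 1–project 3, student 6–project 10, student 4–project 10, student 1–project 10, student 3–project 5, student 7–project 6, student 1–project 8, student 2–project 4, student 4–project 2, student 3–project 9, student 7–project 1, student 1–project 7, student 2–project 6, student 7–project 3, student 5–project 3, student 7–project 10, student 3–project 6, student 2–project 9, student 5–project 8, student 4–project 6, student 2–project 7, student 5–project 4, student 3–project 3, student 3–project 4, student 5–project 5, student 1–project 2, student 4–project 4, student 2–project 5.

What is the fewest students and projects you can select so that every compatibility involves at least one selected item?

{student 1, student 2, student 3, student 4, student 5, student 7, project 10} is a vertex cover of size 7: every edge has an endpoint in this set.
No smaller cover exists because student 1–project 7, student 2–project 9, student 3–project 6, student 4–project 2, student 5–project 4, student 6–project 10, student 7–project 3 is a matching of size 7, and a cover must include an endpoint of each of these disjoint edges (König's theorem).

7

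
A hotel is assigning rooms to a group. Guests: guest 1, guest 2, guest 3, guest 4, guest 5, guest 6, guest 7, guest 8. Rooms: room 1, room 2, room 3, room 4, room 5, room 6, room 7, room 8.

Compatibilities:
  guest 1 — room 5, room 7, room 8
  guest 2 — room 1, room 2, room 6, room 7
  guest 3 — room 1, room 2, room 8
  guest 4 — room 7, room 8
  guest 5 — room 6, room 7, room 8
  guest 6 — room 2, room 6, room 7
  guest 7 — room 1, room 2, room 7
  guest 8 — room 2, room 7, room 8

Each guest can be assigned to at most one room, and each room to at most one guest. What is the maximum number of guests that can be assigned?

6

For example, pair guest 1–room 5, guest 2–room 1, guest 3–room 2, guest 4–room 8, guest 5–room 6, guest 6–room 7.
The set {guest 2, guest 3, guest 4, guest 5, guest 6, guest 7, guest 8} has only 5 neighbours ({room 1, room 2, room 6, room 7, room 8}), so by Hall's theorem at most 6 of the 8 guests can be matched.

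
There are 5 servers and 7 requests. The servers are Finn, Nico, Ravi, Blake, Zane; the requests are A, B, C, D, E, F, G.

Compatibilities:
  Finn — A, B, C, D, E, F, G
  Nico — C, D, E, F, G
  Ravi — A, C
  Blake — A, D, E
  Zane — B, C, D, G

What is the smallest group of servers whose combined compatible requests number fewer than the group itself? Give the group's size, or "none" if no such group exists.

none

A matching saturating every server exists, for instance Finn→A, Nico→G, Ravi→C, Blake→E, Zane→B.
By Hall's marriage theorem, this means |N(S)| ≥ |S| for every subset S, so no violating subset exists.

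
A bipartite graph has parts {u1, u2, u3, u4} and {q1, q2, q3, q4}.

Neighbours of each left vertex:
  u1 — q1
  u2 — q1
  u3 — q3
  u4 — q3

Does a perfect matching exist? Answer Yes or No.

No

The set {u1, u2, u3, u4} has only 2 neighbours ({q1, q3}), so by Hall's theorem at most 2 of the 4 left vertices can be matched.
Hence no matching covers every left vertex.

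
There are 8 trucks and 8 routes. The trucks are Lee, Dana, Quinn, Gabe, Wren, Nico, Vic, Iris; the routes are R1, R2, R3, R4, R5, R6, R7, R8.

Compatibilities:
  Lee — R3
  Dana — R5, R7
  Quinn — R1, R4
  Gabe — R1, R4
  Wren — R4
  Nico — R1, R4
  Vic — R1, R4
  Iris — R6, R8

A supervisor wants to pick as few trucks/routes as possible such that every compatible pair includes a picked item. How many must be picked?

{Lee, Dana, Iris, R1, R4} is a vertex cover of size 5: every edge has an endpoint in this set.
No smaller cover exists because Lee–R3, Dana–R7, Quinn–R1, Gabe–R4, Iris–R8 is a matching of size 5, and a cover must include an endpoint of each of these disjoint edges (König's theorem).

5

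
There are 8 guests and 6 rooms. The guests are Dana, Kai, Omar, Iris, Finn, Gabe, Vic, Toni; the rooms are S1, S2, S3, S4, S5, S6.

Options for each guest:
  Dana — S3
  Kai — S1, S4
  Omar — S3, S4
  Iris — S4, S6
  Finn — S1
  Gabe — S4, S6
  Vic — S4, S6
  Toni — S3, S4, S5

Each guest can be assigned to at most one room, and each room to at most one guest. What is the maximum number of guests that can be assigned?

5

For example, pair Dana–S3, Kai–S1, Omar–S4, Iris–S6, Toni–S5.
The set {Dana, Kai, Omar, Iris, Finn, Gabe, Vic} has only 4 neighbours ({S1, S3, S4, S6}), so by Hall's theorem at most 5 of the 8 guests can be matched.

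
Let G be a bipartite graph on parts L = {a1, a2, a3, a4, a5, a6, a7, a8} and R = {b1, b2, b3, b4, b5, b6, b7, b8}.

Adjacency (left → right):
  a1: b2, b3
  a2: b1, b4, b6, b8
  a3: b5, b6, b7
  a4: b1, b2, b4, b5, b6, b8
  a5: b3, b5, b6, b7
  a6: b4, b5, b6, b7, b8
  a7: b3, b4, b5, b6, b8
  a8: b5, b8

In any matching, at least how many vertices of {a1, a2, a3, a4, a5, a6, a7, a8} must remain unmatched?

One maximum matching: a1–b2, a2–b6, a3–b7, a4–b1, a5–b3, a6–b4, a7–b8, a8–b5.
This saturates every left vertex, so 8 is the maximum.
That matches 8 of the 8, leaving 0 unmatched; no matching can do better.

0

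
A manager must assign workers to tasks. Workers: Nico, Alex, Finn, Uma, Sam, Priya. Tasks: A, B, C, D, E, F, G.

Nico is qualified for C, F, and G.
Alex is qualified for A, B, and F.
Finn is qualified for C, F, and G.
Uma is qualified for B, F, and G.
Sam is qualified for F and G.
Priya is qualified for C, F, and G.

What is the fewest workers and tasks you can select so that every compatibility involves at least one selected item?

The 5 edges Nico–G, Alex–A, Finn–C, Uma–B, Sam–F form a matching, so any vertex cover needs at least 5 vertices (one per matched edge).
Conversely {Alex, Uma, C, F, G} meets every edge and has exactly 5 vertices, so 5 is optimal.

5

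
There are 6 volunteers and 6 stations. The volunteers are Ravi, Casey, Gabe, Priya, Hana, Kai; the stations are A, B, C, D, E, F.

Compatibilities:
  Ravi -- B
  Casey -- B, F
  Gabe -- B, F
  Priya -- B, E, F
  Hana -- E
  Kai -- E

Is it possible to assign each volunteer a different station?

No

The set {Ravi, Casey, Gabe, Priya, Hana, Kai} has only 3 neighbours ({B, E, F}), so by Hall's theorem at most 3 of the 6 volunteers can be matched.
Hence no matching covers every volunteer.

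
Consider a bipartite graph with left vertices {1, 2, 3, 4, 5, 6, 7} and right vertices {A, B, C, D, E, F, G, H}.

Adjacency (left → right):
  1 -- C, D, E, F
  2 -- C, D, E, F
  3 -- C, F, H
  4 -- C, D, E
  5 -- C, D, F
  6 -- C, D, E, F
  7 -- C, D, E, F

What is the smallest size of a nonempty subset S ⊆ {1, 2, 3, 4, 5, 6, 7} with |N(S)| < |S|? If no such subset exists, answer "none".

Take S = {1, 2, 4, 5, 6}. Its neighbourhood is {C, D, E, F}, so |N(S)| = 4 < |S| = 5.
Every subset of size less than 5 has at least as many neighbours as members, so 5 is the minimum.

5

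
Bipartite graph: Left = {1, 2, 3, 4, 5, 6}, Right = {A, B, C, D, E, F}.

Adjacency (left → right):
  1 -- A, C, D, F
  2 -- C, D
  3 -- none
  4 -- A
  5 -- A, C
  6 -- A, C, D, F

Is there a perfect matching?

No

The set {1, 2, 3, 4, 5, 6} has only 4 neighbours ({A, C, D, F}), so by Hall's theorem at most 4 of the 6 left vertices can be matched.
Hence no matching covers every left vertex.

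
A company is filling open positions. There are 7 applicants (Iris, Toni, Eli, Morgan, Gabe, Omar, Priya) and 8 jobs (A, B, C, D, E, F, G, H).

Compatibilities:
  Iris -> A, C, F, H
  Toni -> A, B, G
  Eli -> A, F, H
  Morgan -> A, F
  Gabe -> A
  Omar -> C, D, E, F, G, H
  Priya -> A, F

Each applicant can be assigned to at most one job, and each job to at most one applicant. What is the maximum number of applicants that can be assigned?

6

One maximum matching: Iris→C, Toni→B, Eli→H, Morgan→F, Gabe→A, Omar→G.
The set {Morgan, Gabe, Priya} has only 2 neighbours ({A, F}), so by Hall's theorem at most 6 of the 7 applicants can be matched.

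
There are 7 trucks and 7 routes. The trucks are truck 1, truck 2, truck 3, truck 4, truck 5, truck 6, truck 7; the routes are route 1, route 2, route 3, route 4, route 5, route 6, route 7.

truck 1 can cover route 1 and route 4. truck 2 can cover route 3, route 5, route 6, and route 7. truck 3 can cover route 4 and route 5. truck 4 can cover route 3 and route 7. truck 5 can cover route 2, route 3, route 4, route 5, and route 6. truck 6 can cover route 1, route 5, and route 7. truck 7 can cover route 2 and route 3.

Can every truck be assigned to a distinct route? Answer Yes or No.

One maximum matching: truck 1-route 1, truck 2-route 6, truck 3-route 5, truck 4-route 3, truck 5-route 4, truck 6-route 7, truck 7-route 2.
Every truck is matched, so this is a perfect matching.

Yes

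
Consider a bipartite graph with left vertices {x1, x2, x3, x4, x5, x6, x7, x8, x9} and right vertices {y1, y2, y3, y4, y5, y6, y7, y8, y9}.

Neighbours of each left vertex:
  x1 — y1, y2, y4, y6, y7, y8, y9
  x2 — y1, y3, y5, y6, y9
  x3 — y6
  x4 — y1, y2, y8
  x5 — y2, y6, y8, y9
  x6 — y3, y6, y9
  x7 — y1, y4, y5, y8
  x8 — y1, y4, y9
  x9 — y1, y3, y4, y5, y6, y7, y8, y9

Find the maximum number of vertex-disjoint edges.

9

One maximum matching: x1→y4, x2→y5, x3→y6, x4→y2, x5→y8, x6→y3, x7→y1, x8→y9, x9→y7.
All 9 left vertices are matched, so no larger matching exists.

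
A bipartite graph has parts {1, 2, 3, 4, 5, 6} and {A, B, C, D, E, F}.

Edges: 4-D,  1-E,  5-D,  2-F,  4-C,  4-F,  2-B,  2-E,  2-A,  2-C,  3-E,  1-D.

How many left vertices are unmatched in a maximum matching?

2

For example, pair 1-D, 2-A, 3-E, 4-F.
The set {1, 3, 5, 6} has only 2 neighbours ({D, E}), so by Hall's theorem at most 4 of the 6 left vertices can be matched.
That matches 4 of the 6, leaving 2 unmatched; no matching can do better.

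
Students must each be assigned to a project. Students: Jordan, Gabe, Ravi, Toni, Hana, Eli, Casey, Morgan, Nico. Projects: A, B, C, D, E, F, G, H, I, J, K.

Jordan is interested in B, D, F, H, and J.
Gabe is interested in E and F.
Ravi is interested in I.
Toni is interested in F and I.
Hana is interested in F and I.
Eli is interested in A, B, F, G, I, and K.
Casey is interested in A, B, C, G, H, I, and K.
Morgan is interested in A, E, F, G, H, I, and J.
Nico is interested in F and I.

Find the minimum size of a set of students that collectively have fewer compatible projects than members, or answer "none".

3

Take S = {Ravi, Toni, Hana}. Its neighbourhood is {F, I}, so |N(S)| = 2 < |S| = 3.
Every subset of size less than 3 has at least as many neighbours as members, so 3 is the minimum.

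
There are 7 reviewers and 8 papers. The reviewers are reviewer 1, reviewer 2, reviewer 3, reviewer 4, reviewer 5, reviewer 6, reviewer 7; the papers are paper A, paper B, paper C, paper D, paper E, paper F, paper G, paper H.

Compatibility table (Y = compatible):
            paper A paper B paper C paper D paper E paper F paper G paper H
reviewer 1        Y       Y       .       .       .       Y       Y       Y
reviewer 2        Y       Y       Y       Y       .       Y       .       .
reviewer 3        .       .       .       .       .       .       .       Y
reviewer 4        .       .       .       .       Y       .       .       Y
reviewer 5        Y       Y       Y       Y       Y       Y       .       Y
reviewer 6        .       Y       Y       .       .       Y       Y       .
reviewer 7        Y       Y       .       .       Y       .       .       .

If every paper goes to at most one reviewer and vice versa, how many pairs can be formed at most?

7

For example, pair reviewer 1–paper G, reviewer 2–paper F, reviewer 3–paper H, reviewer 4–paper E, reviewer 5–paper D, reviewer 6–paper C, reviewer 7–paper B.
All 7 reviewers are matched, so no larger matching exists.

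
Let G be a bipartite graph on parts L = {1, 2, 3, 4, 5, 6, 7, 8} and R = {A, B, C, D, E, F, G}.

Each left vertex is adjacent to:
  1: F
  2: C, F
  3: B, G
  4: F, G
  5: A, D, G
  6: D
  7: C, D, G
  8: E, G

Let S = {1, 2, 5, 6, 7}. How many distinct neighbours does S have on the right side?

5

The union of neighbours of {1, 2, 5, 6, 7} is {A, C, D, F, G}, which has 5 elements.
Since |N(S)| = 5 ≥ |S| = 5, Hall's condition holds for this subset.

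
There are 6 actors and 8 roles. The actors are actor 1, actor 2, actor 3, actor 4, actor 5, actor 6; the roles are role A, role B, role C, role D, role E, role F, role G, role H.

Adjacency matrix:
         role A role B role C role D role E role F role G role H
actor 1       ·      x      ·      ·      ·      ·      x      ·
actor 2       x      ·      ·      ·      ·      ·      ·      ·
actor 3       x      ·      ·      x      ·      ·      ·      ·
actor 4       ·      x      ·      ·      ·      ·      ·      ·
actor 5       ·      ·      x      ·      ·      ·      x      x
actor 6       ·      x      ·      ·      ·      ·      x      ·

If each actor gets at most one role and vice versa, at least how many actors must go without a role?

For example, pair actor 1–role G, actor 2–role A, actor 3–role D, actor 4–role B, actor 5–role H.
The set {actor 1, actor 4, actor 6} has only 2 neighbours ({role B, role G}), so by Hall's theorem at most 5 of the 6 actors can be matched.
That matches 5 of the 6, leaving 1 unmatched; no matching can do better.

1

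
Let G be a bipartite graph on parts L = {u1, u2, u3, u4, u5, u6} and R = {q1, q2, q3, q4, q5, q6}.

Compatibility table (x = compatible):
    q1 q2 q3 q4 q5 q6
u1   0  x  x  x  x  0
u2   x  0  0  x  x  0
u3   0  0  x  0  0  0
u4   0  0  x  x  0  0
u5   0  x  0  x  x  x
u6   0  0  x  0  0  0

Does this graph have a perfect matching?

No

The set {u3, u6} has only 1 neighbour ({q3}), so by Hall's theorem at most 5 of the 6 left vertices can be matched.
Hence no matching covers every left vertex.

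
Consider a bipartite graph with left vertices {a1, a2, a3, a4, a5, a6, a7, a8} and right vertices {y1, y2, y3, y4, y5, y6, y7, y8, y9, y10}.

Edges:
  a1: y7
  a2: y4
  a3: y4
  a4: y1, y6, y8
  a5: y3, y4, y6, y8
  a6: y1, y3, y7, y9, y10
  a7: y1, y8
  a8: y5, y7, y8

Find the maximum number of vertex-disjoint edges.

One maximum matching: a1–y7, a2–y4, a4–y6, a5–y3, a6–y10, a7–y1, a8–y8.
The set {a2, a3} has only 1 neighbour ({y4}), so by Hall's theorem at most 7 of the 8 left vertices can be matched.

7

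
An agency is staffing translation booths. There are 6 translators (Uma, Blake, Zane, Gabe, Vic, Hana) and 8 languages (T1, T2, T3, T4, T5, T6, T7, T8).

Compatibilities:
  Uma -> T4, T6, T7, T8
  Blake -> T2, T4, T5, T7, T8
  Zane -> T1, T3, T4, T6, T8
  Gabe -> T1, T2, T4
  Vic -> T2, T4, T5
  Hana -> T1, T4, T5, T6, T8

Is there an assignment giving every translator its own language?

A valid assignment of size 6: Uma-T6, Blake-T7, Zane-T3, Gabe-T2, Vic-T5, Hana-T4.
All 6 translators are covered.

Yes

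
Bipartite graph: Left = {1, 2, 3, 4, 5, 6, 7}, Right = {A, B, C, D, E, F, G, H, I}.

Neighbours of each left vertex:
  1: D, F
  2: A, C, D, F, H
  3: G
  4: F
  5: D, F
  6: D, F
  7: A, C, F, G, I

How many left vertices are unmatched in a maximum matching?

For example, pair 1→D, 2→H, 3→G, 4→F, 7→A.
The set {1, 4, 5, 6} has only 2 neighbours ({D, F}), so by Hall's theorem at most 5 of the 7 left vertices can be matched.
That matches 5 of the 7, leaving 2 unmatched; no matching can do better.

2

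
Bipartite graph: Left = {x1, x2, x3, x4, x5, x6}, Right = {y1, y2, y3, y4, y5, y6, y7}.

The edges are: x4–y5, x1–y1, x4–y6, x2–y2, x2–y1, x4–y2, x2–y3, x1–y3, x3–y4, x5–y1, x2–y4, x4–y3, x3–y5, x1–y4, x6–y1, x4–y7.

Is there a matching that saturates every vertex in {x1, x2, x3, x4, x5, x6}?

The set {x5, x6} has only 1 neighbour ({y1}), so by Hall's theorem at most 5 of the 6 left vertices can be matched.
Hence no matching covers every left vertex.

No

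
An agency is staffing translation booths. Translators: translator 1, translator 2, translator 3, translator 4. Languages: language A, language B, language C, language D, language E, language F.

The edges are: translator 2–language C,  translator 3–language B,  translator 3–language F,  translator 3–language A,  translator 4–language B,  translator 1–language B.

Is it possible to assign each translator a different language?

The set {translator 1, translator 4} has only 1 neighbour ({language B}), so by Hall's theorem at most 3 of the 4 translators can be matched.
Hence no matching covers every translator.

No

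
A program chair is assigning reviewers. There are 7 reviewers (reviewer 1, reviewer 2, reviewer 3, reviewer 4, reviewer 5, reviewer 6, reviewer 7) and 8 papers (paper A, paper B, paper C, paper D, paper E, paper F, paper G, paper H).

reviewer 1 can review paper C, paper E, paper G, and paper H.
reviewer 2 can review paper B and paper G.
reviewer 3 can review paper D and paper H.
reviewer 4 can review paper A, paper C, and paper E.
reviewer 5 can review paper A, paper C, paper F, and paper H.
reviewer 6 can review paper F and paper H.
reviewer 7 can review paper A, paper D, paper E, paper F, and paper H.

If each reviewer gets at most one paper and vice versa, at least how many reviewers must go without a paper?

0

One maximum matching: reviewer 1–paper G, reviewer 2–paper B, reviewer 3–paper D, reviewer 4–paper C, reviewer 5–paper H, reviewer 6–paper F, reviewer 7–paper E.
All 7 reviewers are matched, so no larger matching exists.
That matches 7 of the 7, leaving 0 unmatched; no matching can do better.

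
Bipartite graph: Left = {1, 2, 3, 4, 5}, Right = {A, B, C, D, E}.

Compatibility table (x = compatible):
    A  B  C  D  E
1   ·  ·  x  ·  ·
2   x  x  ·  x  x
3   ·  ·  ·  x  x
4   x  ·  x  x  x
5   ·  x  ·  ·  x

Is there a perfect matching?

Yes

For example, pair 1-C, 2-E, 3-D, 4-A, 5-B.
All 5 left vertices are covered.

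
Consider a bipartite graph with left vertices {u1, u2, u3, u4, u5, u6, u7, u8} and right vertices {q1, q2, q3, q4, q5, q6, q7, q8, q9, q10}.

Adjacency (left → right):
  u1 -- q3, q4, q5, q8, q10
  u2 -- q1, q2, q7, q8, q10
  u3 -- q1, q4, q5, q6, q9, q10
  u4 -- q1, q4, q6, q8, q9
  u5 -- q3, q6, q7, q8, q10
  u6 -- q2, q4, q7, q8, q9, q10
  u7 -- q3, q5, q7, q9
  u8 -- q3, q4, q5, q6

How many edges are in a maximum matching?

A valid assignment of size 8: u1-q3, u2-q7, u3-q9, u4-q1, u5-q8, u6-q4, u7-q5, u8-q6.
All 8 left vertices are matched, so no larger matching exists.

8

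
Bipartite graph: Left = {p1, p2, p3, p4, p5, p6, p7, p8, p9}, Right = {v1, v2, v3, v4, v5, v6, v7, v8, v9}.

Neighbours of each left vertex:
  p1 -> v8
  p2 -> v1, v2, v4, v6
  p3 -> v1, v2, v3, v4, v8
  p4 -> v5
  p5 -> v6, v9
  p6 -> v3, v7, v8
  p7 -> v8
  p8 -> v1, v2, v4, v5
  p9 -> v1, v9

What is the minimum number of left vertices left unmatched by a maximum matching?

A valid assignment of size 8: p1→v8, p2→v2, p3→v3, p4→v5, p5→v6, p6→v7, p8→v4, p9→v1.
The set {p1, p7} has only 1 neighbour ({v8}), so by Hall's theorem at most 8 of the 9 left vertices can be matched.
That matches 8 of the 9, leaving 1 unmatched; no matching can do better.

1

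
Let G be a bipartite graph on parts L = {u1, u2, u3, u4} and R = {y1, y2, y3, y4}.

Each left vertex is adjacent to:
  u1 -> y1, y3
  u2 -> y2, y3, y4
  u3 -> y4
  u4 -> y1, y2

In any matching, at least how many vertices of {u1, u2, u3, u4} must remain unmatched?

0

One maximum matching: u1→y3, u2→y2, u3→y4, u4→y1.
This saturates every left vertex, so 4 is the maximum.
That matches 4 of the 4, leaving 0 unmatched; no matching can do better.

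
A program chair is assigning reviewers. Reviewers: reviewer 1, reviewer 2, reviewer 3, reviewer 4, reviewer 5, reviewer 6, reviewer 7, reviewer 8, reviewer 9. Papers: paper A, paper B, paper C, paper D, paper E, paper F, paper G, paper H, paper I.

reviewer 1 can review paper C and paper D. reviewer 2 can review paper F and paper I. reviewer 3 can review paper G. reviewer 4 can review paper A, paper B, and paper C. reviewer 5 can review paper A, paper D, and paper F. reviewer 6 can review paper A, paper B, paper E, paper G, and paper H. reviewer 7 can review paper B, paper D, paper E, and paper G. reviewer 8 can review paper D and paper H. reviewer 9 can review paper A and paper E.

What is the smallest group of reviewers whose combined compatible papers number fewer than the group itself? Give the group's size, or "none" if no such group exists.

none

A matching saturating every reviewer exists, for instance reviewer 1→paper C, reviewer 2→paper I, reviewer 3→paper G, reviewer 4→paper A, reviewer 5→paper F, reviewer 6→paper B, reviewer 7→paper D, reviewer 8→paper H, reviewer 9→paper E.
By Hall's marriage theorem, this means |N(S)| ≥ |S| for every subset S, so no violating subset exists.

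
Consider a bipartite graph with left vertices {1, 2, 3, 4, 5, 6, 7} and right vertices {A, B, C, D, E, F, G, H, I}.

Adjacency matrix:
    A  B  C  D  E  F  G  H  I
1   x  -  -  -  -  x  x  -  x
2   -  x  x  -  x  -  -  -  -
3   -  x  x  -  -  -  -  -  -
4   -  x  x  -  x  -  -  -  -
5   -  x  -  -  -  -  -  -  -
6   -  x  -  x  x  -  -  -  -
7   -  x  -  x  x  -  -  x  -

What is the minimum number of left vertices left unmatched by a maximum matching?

1

For example, pair 1-I, 2-E, 3-C, 4-B, 6-D, 7-H.
The set {2, 3, 4, 5} has only 3 neighbours ({B, C, E}), so by Hall's theorem at most 6 of the 7 left vertices can be matched.
That matches 6 of the 7, leaving 1 unmatched; no matching can do better.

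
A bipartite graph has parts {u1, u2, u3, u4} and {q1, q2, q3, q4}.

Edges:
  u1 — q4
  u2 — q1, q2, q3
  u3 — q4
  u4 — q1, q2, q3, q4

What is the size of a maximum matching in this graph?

3

One maximum matching: u1→q4, u2→q3, u4→q2.
The set {u1, u3} has only 1 neighbour ({q4}), so by Hall's theorem at most 3 of the 4 left vertices can be matched.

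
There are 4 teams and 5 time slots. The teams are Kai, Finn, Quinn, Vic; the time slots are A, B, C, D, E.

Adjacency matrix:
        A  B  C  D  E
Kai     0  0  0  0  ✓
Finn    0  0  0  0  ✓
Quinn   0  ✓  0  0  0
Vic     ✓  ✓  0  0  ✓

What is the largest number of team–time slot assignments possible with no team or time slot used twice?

A valid assignment of size 3: Kai-E, Quinn-B, Vic-A.
The set {Kai, Finn} has only 1 neighbour ({E}), so by Hall's theorem at most 3 of the 4 teams can be matched.

3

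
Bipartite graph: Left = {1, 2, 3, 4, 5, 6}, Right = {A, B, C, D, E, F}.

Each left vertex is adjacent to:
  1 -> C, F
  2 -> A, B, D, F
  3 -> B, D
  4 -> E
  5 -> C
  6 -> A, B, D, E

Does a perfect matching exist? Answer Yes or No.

Yes

A valid assignment of size 6: 1–F, 2–A, 3–D, 4–E, 5–C, 6–B.
All 6 left vertices are covered.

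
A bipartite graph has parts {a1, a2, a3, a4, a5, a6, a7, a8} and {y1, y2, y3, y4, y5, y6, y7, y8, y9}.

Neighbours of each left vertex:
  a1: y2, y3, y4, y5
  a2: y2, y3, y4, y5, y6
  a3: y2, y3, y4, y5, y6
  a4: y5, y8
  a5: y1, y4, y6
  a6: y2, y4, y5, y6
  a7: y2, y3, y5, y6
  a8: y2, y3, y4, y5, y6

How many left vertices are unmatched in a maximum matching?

1

One maximum matching: a1–y5, a2–y6, a3–y4, a4–y8, a5–y1, a6–y2, a7–y3.
The set {a1, a2, a3, a6, a7, a8} has only 5 neighbours ({y2, y3, y4, y5, y6}), so by Hall's theorem at most 7 of the 8 left vertices can be matched.
That matches 7 of the 8, leaving 1 unmatched; no matching can do better.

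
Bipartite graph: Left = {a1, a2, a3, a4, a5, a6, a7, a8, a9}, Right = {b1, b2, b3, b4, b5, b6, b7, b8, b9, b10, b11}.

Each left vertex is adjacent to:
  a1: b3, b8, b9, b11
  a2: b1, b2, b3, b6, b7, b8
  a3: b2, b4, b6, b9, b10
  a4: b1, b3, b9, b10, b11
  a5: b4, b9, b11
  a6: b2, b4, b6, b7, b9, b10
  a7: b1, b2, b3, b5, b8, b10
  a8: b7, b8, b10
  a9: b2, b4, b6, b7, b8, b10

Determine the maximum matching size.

A valid assignment of size 9: a1–b3, a2–b1, a3–b4, a4–b11, a5–b9, a6–b6, a7–b5, a8–b8, a9–b7.
This saturates every left vertex, so 9 is the maximum.

9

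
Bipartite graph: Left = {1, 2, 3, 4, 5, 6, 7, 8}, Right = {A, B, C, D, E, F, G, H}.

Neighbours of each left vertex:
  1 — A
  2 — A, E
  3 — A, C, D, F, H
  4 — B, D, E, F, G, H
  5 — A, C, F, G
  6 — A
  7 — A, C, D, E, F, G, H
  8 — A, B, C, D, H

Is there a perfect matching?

No

The set {1, 6} has only 1 neighbour ({A}), so by Hall's theorem at most 7 of the 8 left vertices can be matched.
Hence no matching covers every left vertex.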